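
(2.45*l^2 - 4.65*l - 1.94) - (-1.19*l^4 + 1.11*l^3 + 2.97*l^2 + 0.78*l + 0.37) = 1.19*l^4 - 1.11*l^3 - 0.52*l^2 - 5.43*l - 2.31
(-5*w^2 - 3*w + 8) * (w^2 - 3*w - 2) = -5*w^4 + 12*w^3 + 27*w^2 - 18*w - 16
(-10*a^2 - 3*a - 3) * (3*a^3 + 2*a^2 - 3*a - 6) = -30*a^5 - 29*a^4 + 15*a^3 + 63*a^2 + 27*a + 18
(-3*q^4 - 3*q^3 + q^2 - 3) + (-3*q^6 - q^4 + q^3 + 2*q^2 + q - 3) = -3*q^6 - 4*q^4 - 2*q^3 + 3*q^2 + q - 6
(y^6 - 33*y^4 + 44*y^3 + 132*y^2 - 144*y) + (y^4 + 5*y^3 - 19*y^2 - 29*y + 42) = y^6 - 32*y^4 + 49*y^3 + 113*y^2 - 173*y + 42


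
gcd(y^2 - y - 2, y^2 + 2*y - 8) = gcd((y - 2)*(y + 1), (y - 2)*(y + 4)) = y - 2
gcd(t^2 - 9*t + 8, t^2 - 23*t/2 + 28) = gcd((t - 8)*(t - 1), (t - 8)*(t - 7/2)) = t - 8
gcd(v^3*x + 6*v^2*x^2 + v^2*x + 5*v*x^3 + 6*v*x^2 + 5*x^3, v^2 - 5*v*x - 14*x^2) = 1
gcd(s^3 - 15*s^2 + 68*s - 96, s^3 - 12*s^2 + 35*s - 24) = s^2 - 11*s + 24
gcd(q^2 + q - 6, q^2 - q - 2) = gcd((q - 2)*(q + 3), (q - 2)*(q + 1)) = q - 2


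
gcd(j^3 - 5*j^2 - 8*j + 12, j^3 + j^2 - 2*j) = j^2 + j - 2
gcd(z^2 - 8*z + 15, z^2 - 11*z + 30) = z - 5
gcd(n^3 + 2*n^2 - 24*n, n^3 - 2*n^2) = n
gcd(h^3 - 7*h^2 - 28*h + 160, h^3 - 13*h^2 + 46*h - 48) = h - 8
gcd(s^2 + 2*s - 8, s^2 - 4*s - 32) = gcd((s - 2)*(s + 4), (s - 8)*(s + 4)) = s + 4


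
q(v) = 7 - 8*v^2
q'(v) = -16*v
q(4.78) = -175.79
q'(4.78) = -76.48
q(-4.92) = -186.65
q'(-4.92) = 78.72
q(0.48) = 5.16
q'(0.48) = -7.68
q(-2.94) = -62.15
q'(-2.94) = 47.04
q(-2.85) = -57.98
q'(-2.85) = 45.60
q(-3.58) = -95.53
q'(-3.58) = 57.28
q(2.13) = -29.30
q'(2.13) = -34.08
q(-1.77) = -18.06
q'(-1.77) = 28.32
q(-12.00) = -1145.00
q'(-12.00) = 192.00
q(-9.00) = -641.00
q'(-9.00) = 144.00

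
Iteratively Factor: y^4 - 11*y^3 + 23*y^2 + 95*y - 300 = (y - 5)*(y^3 - 6*y^2 - 7*y + 60) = (y - 5)*(y - 4)*(y^2 - 2*y - 15) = (y - 5)*(y - 4)*(y + 3)*(y - 5)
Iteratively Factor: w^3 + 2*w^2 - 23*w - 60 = (w + 3)*(w^2 - w - 20) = (w + 3)*(w + 4)*(w - 5)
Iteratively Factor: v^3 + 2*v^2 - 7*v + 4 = (v - 1)*(v^2 + 3*v - 4) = (v - 1)*(v + 4)*(v - 1)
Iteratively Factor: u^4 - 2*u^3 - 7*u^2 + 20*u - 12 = (u + 3)*(u^3 - 5*u^2 + 8*u - 4) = (u - 1)*(u + 3)*(u^2 - 4*u + 4) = (u - 2)*(u - 1)*(u + 3)*(u - 2)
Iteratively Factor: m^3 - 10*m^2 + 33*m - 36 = (m - 3)*(m^2 - 7*m + 12) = (m - 4)*(m - 3)*(m - 3)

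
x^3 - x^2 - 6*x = x*(x - 3)*(x + 2)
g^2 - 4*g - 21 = (g - 7)*(g + 3)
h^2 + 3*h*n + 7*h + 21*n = (h + 7)*(h + 3*n)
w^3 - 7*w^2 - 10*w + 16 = (w - 8)*(w - 1)*(w + 2)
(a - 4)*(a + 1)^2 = a^3 - 2*a^2 - 7*a - 4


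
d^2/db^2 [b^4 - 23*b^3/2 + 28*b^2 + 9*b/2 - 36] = 12*b^2 - 69*b + 56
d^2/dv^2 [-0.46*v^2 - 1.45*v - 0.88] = -0.920000000000000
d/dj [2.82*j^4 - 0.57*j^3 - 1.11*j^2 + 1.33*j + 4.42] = 11.28*j^3 - 1.71*j^2 - 2.22*j + 1.33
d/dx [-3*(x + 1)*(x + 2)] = -6*x - 9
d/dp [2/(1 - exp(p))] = 1/(2*sinh(p/2)^2)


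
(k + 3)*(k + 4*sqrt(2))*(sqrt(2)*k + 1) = sqrt(2)*k^3 + 3*sqrt(2)*k^2 + 9*k^2 + 4*sqrt(2)*k + 27*k + 12*sqrt(2)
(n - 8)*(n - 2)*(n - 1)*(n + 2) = n^4 - 9*n^3 + 4*n^2 + 36*n - 32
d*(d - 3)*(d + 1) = d^3 - 2*d^2 - 3*d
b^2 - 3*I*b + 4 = (b - 4*I)*(b + I)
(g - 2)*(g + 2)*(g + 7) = g^3 + 7*g^2 - 4*g - 28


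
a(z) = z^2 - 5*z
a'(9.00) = 13.00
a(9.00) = 36.00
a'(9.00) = 13.00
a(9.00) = 36.00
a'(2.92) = 0.84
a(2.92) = -6.07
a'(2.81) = 0.62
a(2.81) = -6.15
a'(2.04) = -0.92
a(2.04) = -6.04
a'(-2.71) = -10.42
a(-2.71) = 20.89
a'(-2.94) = -10.88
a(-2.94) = 23.34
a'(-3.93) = -12.86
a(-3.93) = 35.09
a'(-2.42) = -9.84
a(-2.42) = 17.96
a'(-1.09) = -7.18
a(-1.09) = 6.64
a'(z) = 2*z - 5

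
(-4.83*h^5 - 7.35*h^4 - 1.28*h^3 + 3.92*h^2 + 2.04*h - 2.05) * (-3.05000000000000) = 14.7315*h^5 + 22.4175*h^4 + 3.904*h^3 - 11.956*h^2 - 6.222*h + 6.2525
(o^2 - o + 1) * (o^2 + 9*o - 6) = o^4 + 8*o^3 - 14*o^2 + 15*o - 6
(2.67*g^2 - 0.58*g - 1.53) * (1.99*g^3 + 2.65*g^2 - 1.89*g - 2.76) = 5.3133*g^5 + 5.9213*g^4 - 9.628*g^3 - 10.3275*g^2 + 4.4925*g + 4.2228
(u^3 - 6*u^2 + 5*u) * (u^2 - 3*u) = u^5 - 9*u^4 + 23*u^3 - 15*u^2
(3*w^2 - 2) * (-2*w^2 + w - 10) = -6*w^4 + 3*w^3 - 26*w^2 - 2*w + 20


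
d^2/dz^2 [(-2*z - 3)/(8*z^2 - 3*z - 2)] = 2*((2*z + 3)*(16*z - 3)^2 + 6*(8*z + 3)*(-8*z^2 + 3*z + 2))/(-8*z^2 + 3*z + 2)^3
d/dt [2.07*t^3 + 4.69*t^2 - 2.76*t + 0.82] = 6.21*t^2 + 9.38*t - 2.76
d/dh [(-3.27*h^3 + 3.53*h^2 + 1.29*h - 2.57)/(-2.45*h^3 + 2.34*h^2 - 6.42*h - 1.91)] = (0.996699999999997*h^4 + 48.3078*h^3 - 25.8336*h^2 - 1.457*h - 18.9633)/(6.0025*h^6 - 11.466*h^5 + 36.9336*h^4 - 20.6866*h^3 + 32.2776*h^2 + 24.5244*h + 3.6481)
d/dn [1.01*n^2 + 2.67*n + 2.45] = 2.02*n + 2.67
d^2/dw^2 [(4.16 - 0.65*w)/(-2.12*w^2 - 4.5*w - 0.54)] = ((11.7884 - 8.268*w)*(2.12*w^2 + 4.5*w + 0.54) + (0.65*w - 4.16)*(4.24*w + 4.5)*(8.48*w + 9.0))/(2.12*w^2 + 4.5*w + 0.54)^3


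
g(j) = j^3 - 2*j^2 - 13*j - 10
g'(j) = 3*j^2 - 4*j - 13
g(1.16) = -26.21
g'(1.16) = -13.60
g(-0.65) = -2.67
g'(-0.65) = -9.13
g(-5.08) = -126.67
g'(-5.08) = 84.74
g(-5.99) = -218.81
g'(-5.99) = 118.60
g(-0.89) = -0.72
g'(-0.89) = -7.06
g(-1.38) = 1.50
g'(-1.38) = -1.77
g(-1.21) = 1.03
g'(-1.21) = -3.77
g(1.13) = -25.80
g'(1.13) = -13.69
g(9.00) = 440.00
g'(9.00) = 194.00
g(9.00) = 440.00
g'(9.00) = 194.00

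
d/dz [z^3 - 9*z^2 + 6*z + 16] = 3*z^2 - 18*z + 6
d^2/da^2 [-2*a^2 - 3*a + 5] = -4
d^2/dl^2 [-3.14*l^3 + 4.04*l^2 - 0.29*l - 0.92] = 8.08 - 18.84*l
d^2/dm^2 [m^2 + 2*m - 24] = 2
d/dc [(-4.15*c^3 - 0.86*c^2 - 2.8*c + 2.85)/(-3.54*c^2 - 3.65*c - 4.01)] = (14.691*c^4 + 30.295*c^3 + 43.1515*c^2 + 27.0752*c + 21.6305)/(12.5316*c^4 + 25.842*c^3 + 41.7133*c^2 + 29.273*c + 16.0801)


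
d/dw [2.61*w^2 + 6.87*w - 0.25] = 5.22*w + 6.87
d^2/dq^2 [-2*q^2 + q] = -4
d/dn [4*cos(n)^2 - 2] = -4*sin(2*n)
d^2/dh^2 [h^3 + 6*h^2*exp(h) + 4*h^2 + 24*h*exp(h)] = 6*h^2*exp(h) + 48*h*exp(h) + 6*h + 60*exp(h) + 8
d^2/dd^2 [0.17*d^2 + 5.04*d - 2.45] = 0.340000000000000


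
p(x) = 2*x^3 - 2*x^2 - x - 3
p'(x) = 6*x^2 - 4*x - 1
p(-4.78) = -262.35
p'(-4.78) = 155.21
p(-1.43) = -11.51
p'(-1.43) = 16.99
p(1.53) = -2.05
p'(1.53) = 6.93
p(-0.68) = -3.87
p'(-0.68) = 4.49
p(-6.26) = -565.74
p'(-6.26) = 259.17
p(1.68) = -0.84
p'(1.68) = 9.21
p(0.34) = -3.49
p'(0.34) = -1.67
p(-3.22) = -87.29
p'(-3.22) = 74.09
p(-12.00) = -3735.00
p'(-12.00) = 911.00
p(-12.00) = -3735.00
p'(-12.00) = 911.00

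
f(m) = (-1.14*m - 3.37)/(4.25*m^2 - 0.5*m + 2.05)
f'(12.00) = 0.00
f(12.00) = -0.03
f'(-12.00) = 0.00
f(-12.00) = 0.02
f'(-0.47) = -1.58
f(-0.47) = -0.88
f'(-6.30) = 0.00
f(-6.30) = 0.02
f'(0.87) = 1.05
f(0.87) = -0.90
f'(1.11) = 0.74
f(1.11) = -0.69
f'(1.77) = 0.30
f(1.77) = -0.37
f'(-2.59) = -0.05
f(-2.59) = -0.01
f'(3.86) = 0.04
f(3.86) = -0.12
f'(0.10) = -0.27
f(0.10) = -1.71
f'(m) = (0.5 - 8.5*m)*(-1.14*m - 3.37)/(4.25*m^2 - 0.5*m + 2.05)^2 - 1.14/(4.25*m^2 - 0.5*m + 2.05) = (4.845*m^2 + 28.645*m - 4.022)/(18.0625*m^4 - 4.25*m^3 + 17.675*m^2 - 2.05*m + 4.2025)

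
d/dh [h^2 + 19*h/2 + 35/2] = 2*h + 19/2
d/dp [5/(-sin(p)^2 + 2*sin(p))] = 10*(sin(p) - 1)*cos(p)/((sin(p) - 2)^2*sin(p)^2)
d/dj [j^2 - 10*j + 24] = 2*j - 10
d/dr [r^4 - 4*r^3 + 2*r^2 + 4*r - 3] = 4*r^3 - 12*r^2 + 4*r + 4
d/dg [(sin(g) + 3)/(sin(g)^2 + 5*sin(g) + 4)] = (-6*sin(g) + cos(g)^2 - 12)*cos(g)/(sin(g)^2 + 5*sin(g) + 4)^2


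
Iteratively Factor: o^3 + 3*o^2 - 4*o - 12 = (o + 2)*(o^2 + o - 6) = (o - 2)*(o + 2)*(o + 3)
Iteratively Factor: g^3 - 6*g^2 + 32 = (g + 2)*(g^2 - 8*g + 16) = (g - 4)*(g + 2)*(g - 4)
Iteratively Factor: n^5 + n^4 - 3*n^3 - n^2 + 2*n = (n - 1)*(n^4 + 2*n^3 - n^2 - 2*n) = (n - 1)*(n + 2)*(n^3 - n) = n*(n - 1)*(n + 2)*(n^2 - 1) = n*(n - 1)*(n + 1)*(n + 2)*(n - 1)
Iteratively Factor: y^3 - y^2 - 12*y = (y - 4)*(y^2 + 3*y) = (y - 4)*(y + 3)*(y)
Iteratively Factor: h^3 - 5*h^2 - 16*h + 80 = (h - 5)*(h^2 - 16) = (h - 5)*(h - 4)*(h + 4)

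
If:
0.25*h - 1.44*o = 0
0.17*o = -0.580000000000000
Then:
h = -19.65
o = -3.41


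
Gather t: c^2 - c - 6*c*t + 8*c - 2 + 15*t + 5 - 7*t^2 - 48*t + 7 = c^2 + 7*c - 7*t^2 + t*(-6*c - 33) + 10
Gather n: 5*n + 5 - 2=5*n + 3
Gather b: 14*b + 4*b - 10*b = 8*b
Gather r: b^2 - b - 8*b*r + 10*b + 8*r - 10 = b^2 + 9*b + r*(8 - 8*b) - 10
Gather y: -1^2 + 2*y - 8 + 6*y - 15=8*y - 24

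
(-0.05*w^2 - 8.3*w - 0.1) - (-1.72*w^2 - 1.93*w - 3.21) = 1.67*w^2 - 6.37*w + 3.11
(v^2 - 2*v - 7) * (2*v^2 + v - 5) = 2*v^4 - 3*v^3 - 21*v^2 + 3*v + 35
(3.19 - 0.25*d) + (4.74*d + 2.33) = 4.49*d + 5.52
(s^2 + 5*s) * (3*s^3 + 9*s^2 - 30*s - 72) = 3*s^5 + 24*s^4 + 15*s^3 - 222*s^2 - 360*s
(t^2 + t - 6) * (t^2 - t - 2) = t^4 - 9*t^2 + 4*t + 12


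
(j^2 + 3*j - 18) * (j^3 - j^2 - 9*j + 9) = j^5 + 2*j^4 - 30*j^3 + 189*j - 162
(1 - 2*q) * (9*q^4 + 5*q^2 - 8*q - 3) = -18*q^5 + 9*q^4 - 10*q^3 + 21*q^2 - 2*q - 3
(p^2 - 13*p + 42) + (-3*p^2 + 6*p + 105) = -2*p^2 - 7*p + 147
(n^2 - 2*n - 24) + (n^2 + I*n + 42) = 2*n^2 - 2*n + I*n + 18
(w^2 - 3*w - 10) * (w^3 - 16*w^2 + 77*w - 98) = w^5 - 19*w^4 + 115*w^3 - 169*w^2 - 476*w + 980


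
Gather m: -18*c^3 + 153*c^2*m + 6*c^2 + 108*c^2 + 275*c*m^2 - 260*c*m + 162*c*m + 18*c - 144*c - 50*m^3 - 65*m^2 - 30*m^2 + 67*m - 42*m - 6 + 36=-18*c^3 + 114*c^2 - 126*c - 50*m^3 + m^2*(275*c - 95) + m*(153*c^2 - 98*c + 25) + 30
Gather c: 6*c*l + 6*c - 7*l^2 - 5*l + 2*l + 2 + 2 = c*(6*l + 6) - 7*l^2 - 3*l + 4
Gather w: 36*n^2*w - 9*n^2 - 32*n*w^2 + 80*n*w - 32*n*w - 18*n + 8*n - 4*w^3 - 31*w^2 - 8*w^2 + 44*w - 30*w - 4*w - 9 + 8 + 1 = -9*n^2 - 10*n - 4*w^3 + w^2*(-32*n - 39) + w*(36*n^2 + 48*n + 10)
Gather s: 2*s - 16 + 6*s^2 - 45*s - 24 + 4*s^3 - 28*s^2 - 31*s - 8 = 4*s^3 - 22*s^2 - 74*s - 48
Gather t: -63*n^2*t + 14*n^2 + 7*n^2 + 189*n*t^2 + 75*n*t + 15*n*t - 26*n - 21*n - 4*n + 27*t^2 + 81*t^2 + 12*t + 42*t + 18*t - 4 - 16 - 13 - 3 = 21*n^2 - 51*n + t^2*(189*n + 108) + t*(-63*n^2 + 90*n + 72) - 36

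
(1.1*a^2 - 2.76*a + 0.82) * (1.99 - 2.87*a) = -3.157*a^3 + 10.1102*a^2 - 7.8458*a + 1.6318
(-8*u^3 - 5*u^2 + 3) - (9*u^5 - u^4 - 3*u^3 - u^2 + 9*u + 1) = -9*u^5 + u^4 - 5*u^3 - 4*u^2 - 9*u + 2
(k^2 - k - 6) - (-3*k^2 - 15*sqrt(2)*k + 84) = 4*k^2 - k + 15*sqrt(2)*k - 90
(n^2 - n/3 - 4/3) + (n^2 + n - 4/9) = 2*n^2 + 2*n/3 - 16/9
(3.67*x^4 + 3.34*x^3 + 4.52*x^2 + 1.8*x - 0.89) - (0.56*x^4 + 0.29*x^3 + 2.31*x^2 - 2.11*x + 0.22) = 3.11*x^4 + 3.05*x^3 + 2.21*x^2 + 3.91*x - 1.11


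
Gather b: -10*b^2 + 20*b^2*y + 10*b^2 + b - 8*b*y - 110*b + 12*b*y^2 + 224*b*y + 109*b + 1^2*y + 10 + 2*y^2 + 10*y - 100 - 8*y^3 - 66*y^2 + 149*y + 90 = 20*b^2*y + b*(12*y^2 + 216*y) - 8*y^3 - 64*y^2 + 160*y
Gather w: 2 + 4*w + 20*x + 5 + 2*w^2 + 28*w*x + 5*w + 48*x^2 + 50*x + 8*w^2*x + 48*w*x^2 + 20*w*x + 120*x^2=w^2*(8*x + 2) + w*(48*x^2 + 48*x + 9) + 168*x^2 + 70*x + 7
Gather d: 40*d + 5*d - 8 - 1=45*d - 9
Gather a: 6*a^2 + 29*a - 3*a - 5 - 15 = 6*a^2 + 26*a - 20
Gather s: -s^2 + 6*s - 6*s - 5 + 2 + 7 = 4 - s^2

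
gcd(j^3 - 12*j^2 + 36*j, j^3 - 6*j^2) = j^2 - 6*j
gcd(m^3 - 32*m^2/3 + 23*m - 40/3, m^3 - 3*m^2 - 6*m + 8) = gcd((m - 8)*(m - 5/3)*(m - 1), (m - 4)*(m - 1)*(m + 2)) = m - 1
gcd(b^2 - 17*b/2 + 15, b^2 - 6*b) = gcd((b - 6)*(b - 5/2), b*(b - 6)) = b - 6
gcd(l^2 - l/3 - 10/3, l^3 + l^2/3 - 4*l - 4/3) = l - 2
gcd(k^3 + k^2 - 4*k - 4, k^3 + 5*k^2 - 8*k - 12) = k^2 - k - 2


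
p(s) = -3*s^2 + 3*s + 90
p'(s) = 3 - 6*s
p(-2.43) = 65.00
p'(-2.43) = 17.58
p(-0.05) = 89.84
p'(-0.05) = 3.30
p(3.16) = 69.52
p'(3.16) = -15.96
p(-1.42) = 79.69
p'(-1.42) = 11.52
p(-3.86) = 33.72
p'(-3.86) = 26.16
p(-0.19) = 89.32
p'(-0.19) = 4.14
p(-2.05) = 71.24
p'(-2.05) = 15.30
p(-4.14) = 26.16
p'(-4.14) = 27.84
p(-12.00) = -378.00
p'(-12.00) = 75.00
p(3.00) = 72.00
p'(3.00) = -15.00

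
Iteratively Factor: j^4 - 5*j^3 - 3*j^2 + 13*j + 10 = (j - 2)*(j^3 - 3*j^2 - 9*j - 5) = (j - 2)*(j + 1)*(j^2 - 4*j - 5) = (j - 2)*(j + 1)^2*(j - 5)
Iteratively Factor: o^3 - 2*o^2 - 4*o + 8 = (o - 2)*(o^2 - 4) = (o - 2)^2*(o + 2)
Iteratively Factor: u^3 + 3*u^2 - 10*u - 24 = (u - 3)*(u^2 + 6*u + 8) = (u - 3)*(u + 4)*(u + 2)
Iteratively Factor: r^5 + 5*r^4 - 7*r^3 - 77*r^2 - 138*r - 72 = (r + 3)*(r^4 + 2*r^3 - 13*r^2 - 38*r - 24) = (r + 2)*(r + 3)*(r^3 - 13*r - 12) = (r - 4)*(r + 2)*(r + 3)*(r^2 + 4*r + 3) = (r - 4)*(r + 2)*(r + 3)^2*(r + 1)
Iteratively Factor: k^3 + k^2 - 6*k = (k + 3)*(k^2 - 2*k) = k*(k + 3)*(k - 2)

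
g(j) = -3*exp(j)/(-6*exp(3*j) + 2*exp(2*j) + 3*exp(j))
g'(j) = -3*exp(j)/(-6*exp(3*j) + 2*exp(2*j) + 3*exp(j)) - 3*(18*exp(3*j) - 4*exp(2*j) - 3*exp(j))*exp(j)/(-6*exp(3*j) + 2*exp(2*j) + 3*exp(j))^2 = (6 - 36*exp(j))*exp(j)/(-6*exp(2*j) + 2*exp(j) + 3)^2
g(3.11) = 0.00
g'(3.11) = -0.00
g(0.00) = 3.00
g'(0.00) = -30.00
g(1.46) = 0.03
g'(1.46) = -0.06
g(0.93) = 0.10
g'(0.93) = -0.23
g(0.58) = 0.24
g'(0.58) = -0.66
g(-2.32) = -0.96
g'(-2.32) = 0.02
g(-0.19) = -5.45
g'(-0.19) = -64.81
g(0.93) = 0.10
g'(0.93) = -0.23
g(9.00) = 0.00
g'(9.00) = 0.00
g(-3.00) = -0.97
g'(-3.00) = 0.02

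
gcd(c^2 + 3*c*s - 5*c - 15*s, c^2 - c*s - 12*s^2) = c + 3*s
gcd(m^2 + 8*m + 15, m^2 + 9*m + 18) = m + 3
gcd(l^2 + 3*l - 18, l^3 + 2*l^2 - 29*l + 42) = l - 3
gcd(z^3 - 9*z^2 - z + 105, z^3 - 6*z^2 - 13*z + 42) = z^2 - 4*z - 21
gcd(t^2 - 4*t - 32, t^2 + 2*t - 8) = t + 4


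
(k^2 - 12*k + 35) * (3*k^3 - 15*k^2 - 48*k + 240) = 3*k^5 - 51*k^4 + 237*k^3 + 291*k^2 - 4560*k + 8400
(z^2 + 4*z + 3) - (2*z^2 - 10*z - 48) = -z^2 + 14*z + 51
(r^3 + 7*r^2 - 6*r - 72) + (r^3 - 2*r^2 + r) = 2*r^3 + 5*r^2 - 5*r - 72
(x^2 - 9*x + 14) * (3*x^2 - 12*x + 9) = 3*x^4 - 39*x^3 + 159*x^2 - 249*x + 126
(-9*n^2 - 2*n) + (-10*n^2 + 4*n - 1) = -19*n^2 + 2*n - 1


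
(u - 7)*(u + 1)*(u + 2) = u^3 - 4*u^2 - 19*u - 14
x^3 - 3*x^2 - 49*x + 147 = (x - 7)*(x - 3)*(x + 7)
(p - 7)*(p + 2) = p^2 - 5*p - 14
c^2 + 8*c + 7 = (c + 1)*(c + 7)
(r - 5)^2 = r^2 - 10*r + 25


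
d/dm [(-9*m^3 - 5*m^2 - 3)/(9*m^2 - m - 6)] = (-81*m^4 + 18*m^3 + 167*m^2 + 114*m - 3)/(81*m^4 - 18*m^3 - 107*m^2 + 12*m + 36)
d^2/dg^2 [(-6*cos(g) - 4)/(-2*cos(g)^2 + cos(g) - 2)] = -4*(3*(cos(2*g) - 1)^2/2 - 87*cos(g)/4 - 21*cos(2*g) + 19*cos(3*g)/4 + 29)*cos(g)/(-cos(g) + cos(2*g) + 3)^3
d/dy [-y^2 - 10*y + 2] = -2*y - 10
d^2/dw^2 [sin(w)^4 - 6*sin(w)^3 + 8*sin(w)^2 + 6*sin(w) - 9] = -16*sin(w)^4 + 54*sin(w)^3 - 20*sin(w)^2 - 42*sin(w) + 16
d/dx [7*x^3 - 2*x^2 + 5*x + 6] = 21*x^2 - 4*x + 5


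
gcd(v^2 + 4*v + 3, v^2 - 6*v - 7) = v + 1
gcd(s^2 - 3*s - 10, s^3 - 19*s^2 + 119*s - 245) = s - 5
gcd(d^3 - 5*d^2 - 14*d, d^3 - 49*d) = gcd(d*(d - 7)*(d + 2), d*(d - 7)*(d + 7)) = d^2 - 7*d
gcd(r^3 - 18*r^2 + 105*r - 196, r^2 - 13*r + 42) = r - 7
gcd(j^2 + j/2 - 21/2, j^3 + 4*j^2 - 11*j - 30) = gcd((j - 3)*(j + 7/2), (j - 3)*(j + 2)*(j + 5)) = j - 3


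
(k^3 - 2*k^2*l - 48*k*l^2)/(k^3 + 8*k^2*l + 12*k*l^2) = (k - 8*l)/(k + 2*l)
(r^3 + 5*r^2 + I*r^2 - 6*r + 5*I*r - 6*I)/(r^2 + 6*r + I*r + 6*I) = r - 1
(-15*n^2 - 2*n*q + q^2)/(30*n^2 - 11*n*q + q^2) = (3*n + q)/(-6*n + q)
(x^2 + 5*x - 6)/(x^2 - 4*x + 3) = (x + 6)/(x - 3)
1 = 1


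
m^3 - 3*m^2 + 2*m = m*(m - 2)*(m - 1)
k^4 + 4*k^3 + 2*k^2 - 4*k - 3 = (k - 1)*(k + 1)^2*(k + 3)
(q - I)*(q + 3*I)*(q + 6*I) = q^3 + 8*I*q^2 - 9*q + 18*I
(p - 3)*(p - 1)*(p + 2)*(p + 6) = p^4 + 4*p^3 - 17*p^2 - 24*p + 36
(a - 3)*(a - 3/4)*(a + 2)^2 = a^4 + a^3/4 - 35*a^2/4 - 6*a + 9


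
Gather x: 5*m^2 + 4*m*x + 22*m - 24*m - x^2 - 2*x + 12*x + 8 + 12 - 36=5*m^2 - 2*m - x^2 + x*(4*m + 10) - 16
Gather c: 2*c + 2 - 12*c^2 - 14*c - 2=-12*c^2 - 12*c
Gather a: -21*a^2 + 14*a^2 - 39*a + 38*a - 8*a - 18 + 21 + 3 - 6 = -7*a^2 - 9*a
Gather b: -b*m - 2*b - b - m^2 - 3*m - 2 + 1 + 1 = b*(-m - 3) - m^2 - 3*m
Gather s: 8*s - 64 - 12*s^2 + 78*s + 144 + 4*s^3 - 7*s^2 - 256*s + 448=4*s^3 - 19*s^2 - 170*s + 528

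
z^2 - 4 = (z - 2)*(z + 2)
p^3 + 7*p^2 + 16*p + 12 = (p + 2)^2*(p + 3)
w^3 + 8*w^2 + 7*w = w*(w + 1)*(w + 7)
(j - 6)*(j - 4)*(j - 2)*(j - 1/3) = j^4 - 37*j^3/3 + 48*j^2 - 188*j/3 + 16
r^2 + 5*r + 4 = (r + 1)*(r + 4)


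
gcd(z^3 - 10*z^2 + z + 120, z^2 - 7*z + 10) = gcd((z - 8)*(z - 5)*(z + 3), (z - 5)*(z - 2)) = z - 5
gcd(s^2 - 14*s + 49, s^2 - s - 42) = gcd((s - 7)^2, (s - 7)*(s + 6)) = s - 7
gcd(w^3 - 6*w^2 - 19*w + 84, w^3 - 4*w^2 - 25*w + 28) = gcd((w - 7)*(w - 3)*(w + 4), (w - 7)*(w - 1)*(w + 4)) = w^2 - 3*w - 28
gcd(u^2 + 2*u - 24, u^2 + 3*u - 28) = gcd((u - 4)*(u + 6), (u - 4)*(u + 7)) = u - 4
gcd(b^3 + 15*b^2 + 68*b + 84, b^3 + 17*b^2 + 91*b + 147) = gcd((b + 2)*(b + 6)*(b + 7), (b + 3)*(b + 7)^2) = b + 7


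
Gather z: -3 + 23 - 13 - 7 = 0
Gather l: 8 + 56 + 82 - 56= 90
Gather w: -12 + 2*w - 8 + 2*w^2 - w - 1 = 2*w^2 + w - 21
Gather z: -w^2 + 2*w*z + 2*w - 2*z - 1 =-w^2 + 2*w + z*(2*w - 2) - 1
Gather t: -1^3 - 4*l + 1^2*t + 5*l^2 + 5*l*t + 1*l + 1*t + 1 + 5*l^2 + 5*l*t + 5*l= 10*l^2 + 2*l + t*(10*l + 2)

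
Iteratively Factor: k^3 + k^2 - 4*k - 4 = (k + 1)*(k^2 - 4) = (k + 1)*(k + 2)*(k - 2)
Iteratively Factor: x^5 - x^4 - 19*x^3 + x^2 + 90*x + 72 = (x + 2)*(x^4 - 3*x^3 - 13*x^2 + 27*x + 36) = (x + 2)*(x + 3)*(x^3 - 6*x^2 + 5*x + 12) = (x - 3)*(x + 2)*(x + 3)*(x^2 - 3*x - 4) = (x - 4)*(x - 3)*(x + 2)*(x + 3)*(x + 1)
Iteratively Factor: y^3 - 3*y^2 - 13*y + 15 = (y - 1)*(y^2 - 2*y - 15) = (y - 5)*(y - 1)*(y + 3)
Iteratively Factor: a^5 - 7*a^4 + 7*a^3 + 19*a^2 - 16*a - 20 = (a - 5)*(a^4 - 2*a^3 - 3*a^2 + 4*a + 4) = (a - 5)*(a - 2)*(a^3 - 3*a - 2) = (a - 5)*(a - 2)*(a + 1)*(a^2 - a - 2) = (a - 5)*(a - 2)^2*(a + 1)*(a + 1)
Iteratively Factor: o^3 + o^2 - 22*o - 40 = (o + 2)*(o^2 - o - 20) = (o + 2)*(o + 4)*(o - 5)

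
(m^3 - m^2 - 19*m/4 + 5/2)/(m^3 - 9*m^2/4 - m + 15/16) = 4*(m + 2)/(4*m + 3)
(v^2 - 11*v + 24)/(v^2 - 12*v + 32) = (v - 3)/(v - 4)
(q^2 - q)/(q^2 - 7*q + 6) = q/(q - 6)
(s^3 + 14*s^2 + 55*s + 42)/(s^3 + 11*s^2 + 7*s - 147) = (s^2 + 7*s + 6)/(s^2 + 4*s - 21)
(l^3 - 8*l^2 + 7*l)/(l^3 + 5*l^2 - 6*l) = (l - 7)/(l + 6)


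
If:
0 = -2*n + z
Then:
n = z/2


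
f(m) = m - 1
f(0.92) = -0.08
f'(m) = 1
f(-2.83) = -3.83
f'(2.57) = 1.00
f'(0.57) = 1.00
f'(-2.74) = 1.00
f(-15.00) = -16.00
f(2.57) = 1.57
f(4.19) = 3.19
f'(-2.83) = 1.00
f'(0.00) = 1.00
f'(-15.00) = 1.00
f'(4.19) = 1.00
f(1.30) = 0.30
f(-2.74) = -3.74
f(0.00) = -1.00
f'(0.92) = 1.00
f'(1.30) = 1.00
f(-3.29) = -4.29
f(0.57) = -0.43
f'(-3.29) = 1.00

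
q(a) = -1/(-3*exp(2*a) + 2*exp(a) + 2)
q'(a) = -(6*exp(2*a) - 2*exp(a))/(-3*exp(2*a) + 2*exp(a) + 2)^2 = (2 - 6*exp(a))*exp(a)/(-3*exp(2*a) + 2*exp(a) + 2)^2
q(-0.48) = -0.48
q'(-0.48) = -0.24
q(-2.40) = -0.46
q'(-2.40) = 0.03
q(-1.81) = -0.45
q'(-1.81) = 0.03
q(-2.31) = -0.46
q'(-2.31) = 0.03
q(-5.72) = -0.50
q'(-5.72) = 0.00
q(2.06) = 0.01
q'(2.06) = -0.01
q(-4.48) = -0.49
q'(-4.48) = 0.01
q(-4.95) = -0.50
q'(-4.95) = 0.00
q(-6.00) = -0.50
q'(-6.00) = 0.00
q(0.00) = -1.00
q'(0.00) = -4.00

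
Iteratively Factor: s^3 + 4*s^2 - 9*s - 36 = (s + 3)*(s^2 + s - 12) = (s - 3)*(s + 3)*(s + 4)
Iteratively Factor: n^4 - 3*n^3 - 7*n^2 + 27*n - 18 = (n - 3)*(n^3 - 7*n + 6) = (n - 3)*(n + 3)*(n^2 - 3*n + 2) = (n - 3)*(n - 1)*(n + 3)*(n - 2)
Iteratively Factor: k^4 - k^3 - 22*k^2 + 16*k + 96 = (k - 4)*(k^3 + 3*k^2 - 10*k - 24) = (k - 4)*(k + 2)*(k^2 + k - 12) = (k - 4)*(k - 3)*(k + 2)*(k + 4)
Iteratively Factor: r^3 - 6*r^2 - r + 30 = (r - 5)*(r^2 - r - 6) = (r - 5)*(r - 3)*(r + 2)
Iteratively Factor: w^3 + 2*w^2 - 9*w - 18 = (w + 2)*(w^2 - 9) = (w + 2)*(w + 3)*(w - 3)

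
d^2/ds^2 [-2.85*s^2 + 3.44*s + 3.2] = -5.70000000000000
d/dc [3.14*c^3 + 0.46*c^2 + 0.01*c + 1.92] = 9.42*c^2 + 0.92*c + 0.01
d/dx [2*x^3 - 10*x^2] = 2*x*(3*x - 10)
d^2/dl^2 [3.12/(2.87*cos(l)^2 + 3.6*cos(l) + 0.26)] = (-102.796512*(1 - cos(l)^2)^2 - 96.70752*cos(l)^3 - 82.5208799999999*cos(l)^2 + 196.33536*cos(l) + 179.010624)/(2.87*cos(l)^2 + 3.6*cos(l) + 0.26)^3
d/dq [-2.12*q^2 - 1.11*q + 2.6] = -4.24*q - 1.11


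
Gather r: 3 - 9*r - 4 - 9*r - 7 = -18*r - 8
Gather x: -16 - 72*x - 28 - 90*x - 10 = -162*x - 54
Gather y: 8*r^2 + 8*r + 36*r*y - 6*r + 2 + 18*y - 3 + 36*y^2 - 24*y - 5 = 8*r^2 + 2*r + 36*y^2 + y*(36*r - 6) - 6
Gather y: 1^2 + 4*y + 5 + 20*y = 24*y + 6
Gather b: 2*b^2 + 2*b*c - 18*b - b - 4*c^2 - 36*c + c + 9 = 2*b^2 + b*(2*c - 19) - 4*c^2 - 35*c + 9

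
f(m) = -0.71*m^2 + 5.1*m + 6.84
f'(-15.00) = 26.40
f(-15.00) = -229.41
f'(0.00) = 5.10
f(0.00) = 6.84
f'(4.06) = -0.67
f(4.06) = 15.84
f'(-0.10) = 5.24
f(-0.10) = 6.32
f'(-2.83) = 9.12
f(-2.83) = -13.28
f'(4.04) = -0.64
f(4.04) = 15.86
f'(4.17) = -0.82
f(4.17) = 15.76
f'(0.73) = 4.06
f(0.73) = 10.18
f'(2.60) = 1.41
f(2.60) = 15.30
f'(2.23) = 1.93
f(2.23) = 14.68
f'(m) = 5.1 - 1.42*m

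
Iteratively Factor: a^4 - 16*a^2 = (a - 4)*(a^3 + 4*a^2) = (a - 4)*(a + 4)*(a^2) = a*(a - 4)*(a + 4)*(a)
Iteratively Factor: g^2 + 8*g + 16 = (g + 4)*(g + 4)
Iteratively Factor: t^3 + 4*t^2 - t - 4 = (t + 1)*(t^2 + 3*t - 4) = (t - 1)*(t + 1)*(t + 4)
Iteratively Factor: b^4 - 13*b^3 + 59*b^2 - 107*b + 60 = (b - 1)*(b^3 - 12*b^2 + 47*b - 60) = (b - 5)*(b - 1)*(b^2 - 7*b + 12) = (b - 5)*(b - 4)*(b - 1)*(b - 3)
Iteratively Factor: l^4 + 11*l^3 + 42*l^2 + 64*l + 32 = (l + 1)*(l^3 + 10*l^2 + 32*l + 32) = (l + 1)*(l + 2)*(l^2 + 8*l + 16) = (l + 1)*(l + 2)*(l + 4)*(l + 4)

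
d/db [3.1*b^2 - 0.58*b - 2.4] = 6.2*b - 0.58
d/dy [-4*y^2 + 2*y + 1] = 2 - 8*y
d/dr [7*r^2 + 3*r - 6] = 14*r + 3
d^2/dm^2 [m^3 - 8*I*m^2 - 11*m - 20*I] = 6*m - 16*I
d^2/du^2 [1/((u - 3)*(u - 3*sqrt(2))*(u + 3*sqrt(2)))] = 6*(2*u^4 - 8*u^3 - 9*u^2 + 162)/(u^9 - 9*u^8 - 27*u^7 + 459*u^6 - 486*u^5 - 7290*u^4 + 20412*u^3 + 26244*u^2 - 157464*u + 157464)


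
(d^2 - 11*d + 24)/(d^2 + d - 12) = (d - 8)/(d + 4)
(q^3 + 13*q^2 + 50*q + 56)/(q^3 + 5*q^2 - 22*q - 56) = (q + 4)/(q - 4)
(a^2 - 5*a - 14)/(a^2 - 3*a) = (a^2 - 5*a - 14)/(a*(a - 3))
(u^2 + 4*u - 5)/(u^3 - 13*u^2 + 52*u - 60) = (u^2 + 4*u - 5)/(u^3 - 13*u^2 + 52*u - 60)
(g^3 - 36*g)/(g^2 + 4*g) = (g^2 - 36)/(g + 4)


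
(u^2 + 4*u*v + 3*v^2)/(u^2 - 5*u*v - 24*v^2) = (u + v)/(u - 8*v)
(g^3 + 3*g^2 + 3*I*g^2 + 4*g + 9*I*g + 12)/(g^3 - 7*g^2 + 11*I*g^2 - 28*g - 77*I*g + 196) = (g^2 + g*(3 - I) - 3*I)/(g^2 + 7*g*(-1 + I) - 49*I)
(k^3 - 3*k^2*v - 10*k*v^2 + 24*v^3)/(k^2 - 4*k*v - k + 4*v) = (k^2 + k*v - 6*v^2)/(k - 1)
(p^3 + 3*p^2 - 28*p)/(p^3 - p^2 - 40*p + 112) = p/(p - 4)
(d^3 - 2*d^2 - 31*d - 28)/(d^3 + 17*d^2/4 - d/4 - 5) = 4*(d^2 - 6*d - 7)/(4*d^2 + d - 5)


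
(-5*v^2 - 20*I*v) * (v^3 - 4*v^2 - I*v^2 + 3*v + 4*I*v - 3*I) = -5*v^5 + 20*v^4 - 15*I*v^4 - 35*v^3 + 60*I*v^3 + 80*v^2 - 45*I*v^2 - 60*v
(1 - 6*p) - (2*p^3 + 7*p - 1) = -2*p^3 - 13*p + 2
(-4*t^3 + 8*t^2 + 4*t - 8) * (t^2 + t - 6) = -4*t^5 + 4*t^4 + 36*t^3 - 52*t^2 - 32*t + 48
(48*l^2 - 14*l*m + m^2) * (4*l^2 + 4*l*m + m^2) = 192*l^4 + 136*l^3*m - 4*l^2*m^2 - 10*l*m^3 + m^4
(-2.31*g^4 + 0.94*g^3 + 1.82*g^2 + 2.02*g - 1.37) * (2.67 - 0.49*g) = 1.1319*g^5 - 6.6283*g^4 + 1.618*g^3 + 3.8696*g^2 + 6.0647*g - 3.6579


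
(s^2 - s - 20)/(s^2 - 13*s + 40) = (s + 4)/(s - 8)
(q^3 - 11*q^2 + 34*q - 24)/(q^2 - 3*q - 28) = (-q^3 + 11*q^2 - 34*q + 24)/(-q^2 + 3*q + 28)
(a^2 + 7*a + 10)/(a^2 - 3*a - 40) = (a + 2)/(a - 8)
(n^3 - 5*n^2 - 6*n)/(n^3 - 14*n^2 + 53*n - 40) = n*(n^2 - 5*n - 6)/(n^3 - 14*n^2 + 53*n - 40)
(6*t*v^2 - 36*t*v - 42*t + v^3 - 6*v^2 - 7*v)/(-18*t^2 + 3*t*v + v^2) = (-v^2 + 6*v + 7)/(3*t - v)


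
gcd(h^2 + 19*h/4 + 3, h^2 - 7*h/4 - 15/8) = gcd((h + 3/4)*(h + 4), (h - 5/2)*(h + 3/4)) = h + 3/4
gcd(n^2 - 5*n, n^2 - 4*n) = n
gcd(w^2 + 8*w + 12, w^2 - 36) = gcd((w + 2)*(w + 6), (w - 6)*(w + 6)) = w + 6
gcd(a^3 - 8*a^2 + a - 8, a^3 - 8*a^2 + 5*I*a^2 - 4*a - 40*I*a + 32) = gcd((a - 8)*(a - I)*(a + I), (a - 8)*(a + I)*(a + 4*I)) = a^2 + a*(-8 + I) - 8*I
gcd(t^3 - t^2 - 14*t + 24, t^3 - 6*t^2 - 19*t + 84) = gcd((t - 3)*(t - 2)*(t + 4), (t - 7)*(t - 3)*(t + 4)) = t^2 + t - 12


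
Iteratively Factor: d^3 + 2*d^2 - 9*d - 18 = (d + 3)*(d^2 - d - 6) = (d - 3)*(d + 3)*(d + 2)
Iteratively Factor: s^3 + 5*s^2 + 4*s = (s + 4)*(s^2 + s) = (s + 1)*(s + 4)*(s)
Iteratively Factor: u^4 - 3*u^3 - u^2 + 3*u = (u - 3)*(u^3 - u) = (u - 3)*(u + 1)*(u^2 - u) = u*(u - 3)*(u + 1)*(u - 1)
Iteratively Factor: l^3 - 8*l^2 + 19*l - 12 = (l - 4)*(l^2 - 4*l + 3) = (l - 4)*(l - 3)*(l - 1)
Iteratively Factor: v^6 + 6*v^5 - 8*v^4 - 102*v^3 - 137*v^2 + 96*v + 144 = (v + 1)*(v^5 + 5*v^4 - 13*v^3 - 89*v^2 - 48*v + 144) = (v + 1)*(v + 4)*(v^4 + v^3 - 17*v^2 - 21*v + 36) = (v - 1)*(v + 1)*(v + 4)*(v^3 + 2*v^2 - 15*v - 36) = (v - 1)*(v + 1)*(v + 3)*(v + 4)*(v^2 - v - 12) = (v - 1)*(v + 1)*(v + 3)^2*(v + 4)*(v - 4)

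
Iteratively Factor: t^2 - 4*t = (t - 4)*(t)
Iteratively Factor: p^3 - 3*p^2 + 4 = (p + 1)*(p^2 - 4*p + 4) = (p - 2)*(p + 1)*(p - 2)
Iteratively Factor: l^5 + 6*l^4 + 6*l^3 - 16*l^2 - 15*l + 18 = (l - 1)*(l^4 + 7*l^3 + 13*l^2 - 3*l - 18) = (l - 1)*(l + 3)*(l^3 + 4*l^2 + l - 6) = (l - 1)*(l + 3)^2*(l^2 + l - 2) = (l - 1)^2*(l + 3)^2*(l + 2)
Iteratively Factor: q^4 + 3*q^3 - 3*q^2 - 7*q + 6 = (q - 1)*(q^3 + 4*q^2 + q - 6) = (q - 1)^2*(q^2 + 5*q + 6) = (q - 1)^2*(q + 3)*(q + 2)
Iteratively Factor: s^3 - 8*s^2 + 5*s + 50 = (s - 5)*(s^2 - 3*s - 10) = (s - 5)^2*(s + 2)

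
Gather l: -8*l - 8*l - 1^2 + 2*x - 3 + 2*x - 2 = -16*l + 4*x - 6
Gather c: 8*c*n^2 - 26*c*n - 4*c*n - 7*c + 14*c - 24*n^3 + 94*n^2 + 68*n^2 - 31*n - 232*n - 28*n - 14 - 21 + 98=c*(8*n^2 - 30*n + 7) - 24*n^3 + 162*n^2 - 291*n + 63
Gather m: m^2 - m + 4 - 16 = m^2 - m - 12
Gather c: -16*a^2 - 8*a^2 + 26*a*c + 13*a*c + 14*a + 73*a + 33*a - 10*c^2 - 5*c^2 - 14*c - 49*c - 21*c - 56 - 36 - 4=-24*a^2 + 120*a - 15*c^2 + c*(39*a - 84) - 96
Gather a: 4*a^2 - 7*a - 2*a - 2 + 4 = 4*a^2 - 9*a + 2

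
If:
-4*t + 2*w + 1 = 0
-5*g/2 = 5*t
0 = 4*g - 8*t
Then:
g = 0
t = 0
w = -1/2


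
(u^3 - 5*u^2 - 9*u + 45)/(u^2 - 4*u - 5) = (u^2 - 9)/(u + 1)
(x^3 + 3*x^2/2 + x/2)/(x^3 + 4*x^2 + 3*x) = (x + 1/2)/(x + 3)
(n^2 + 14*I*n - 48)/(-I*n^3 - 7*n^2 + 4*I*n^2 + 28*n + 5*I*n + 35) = (I*n^2 - 14*n - 48*I)/(n^3 - n^2*(4 + 7*I) + n*(-5 + 28*I) + 35*I)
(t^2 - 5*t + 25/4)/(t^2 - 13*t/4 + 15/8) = 2*(2*t - 5)/(4*t - 3)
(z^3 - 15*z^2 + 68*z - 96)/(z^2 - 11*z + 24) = z - 4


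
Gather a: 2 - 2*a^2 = 2 - 2*a^2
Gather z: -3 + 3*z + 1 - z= 2*z - 2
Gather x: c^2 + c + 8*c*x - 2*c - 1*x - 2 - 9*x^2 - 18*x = c^2 - c - 9*x^2 + x*(8*c - 19) - 2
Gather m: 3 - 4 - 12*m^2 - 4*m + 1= -12*m^2 - 4*m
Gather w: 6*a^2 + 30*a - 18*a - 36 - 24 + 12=6*a^2 + 12*a - 48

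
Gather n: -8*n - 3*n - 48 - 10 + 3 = -11*n - 55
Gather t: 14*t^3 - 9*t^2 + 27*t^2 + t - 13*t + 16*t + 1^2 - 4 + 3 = 14*t^3 + 18*t^2 + 4*t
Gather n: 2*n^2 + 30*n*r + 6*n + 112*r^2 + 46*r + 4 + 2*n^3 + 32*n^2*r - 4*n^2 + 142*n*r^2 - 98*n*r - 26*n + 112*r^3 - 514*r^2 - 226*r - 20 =2*n^3 + n^2*(32*r - 2) + n*(142*r^2 - 68*r - 20) + 112*r^3 - 402*r^2 - 180*r - 16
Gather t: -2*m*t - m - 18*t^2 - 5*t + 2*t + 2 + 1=-m - 18*t^2 + t*(-2*m - 3) + 3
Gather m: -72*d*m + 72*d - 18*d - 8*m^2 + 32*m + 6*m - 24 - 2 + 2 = 54*d - 8*m^2 + m*(38 - 72*d) - 24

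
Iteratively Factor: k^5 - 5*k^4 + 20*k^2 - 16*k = (k)*(k^4 - 5*k^3 + 20*k - 16) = k*(k - 1)*(k^3 - 4*k^2 - 4*k + 16) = k*(k - 4)*(k - 1)*(k^2 - 4) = k*(k - 4)*(k - 1)*(k + 2)*(k - 2)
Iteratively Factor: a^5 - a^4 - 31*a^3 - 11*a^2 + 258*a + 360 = (a + 2)*(a^4 - 3*a^3 - 25*a^2 + 39*a + 180) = (a - 4)*(a + 2)*(a^3 + a^2 - 21*a - 45) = (a - 4)*(a + 2)*(a + 3)*(a^2 - 2*a - 15) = (a - 5)*(a - 4)*(a + 2)*(a + 3)*(a + 3)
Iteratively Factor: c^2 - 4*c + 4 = (c - 2)*(c - 2)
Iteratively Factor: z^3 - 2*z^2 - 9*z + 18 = (z + 3)*(z^2 - 5*z + 6) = (z - 3)*(z + 3)*(z - 2)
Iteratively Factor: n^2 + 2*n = (n + 2)*(n)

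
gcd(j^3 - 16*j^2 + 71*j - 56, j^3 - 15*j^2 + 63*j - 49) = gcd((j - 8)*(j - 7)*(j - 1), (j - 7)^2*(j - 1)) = j^2 - 8*j + 7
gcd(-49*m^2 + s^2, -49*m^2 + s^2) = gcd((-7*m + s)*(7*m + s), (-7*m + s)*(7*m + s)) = -49*m^2 + s^2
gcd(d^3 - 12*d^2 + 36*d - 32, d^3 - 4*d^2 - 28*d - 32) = d - 8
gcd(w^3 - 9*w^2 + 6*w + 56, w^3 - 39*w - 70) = w^2 - 5*w - 14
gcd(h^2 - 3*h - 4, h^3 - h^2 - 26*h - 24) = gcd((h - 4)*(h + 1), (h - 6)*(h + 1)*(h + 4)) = h + 1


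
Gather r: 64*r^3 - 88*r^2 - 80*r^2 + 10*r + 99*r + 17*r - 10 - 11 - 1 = 64*r^3 - 168*r^2 + 126*r - 22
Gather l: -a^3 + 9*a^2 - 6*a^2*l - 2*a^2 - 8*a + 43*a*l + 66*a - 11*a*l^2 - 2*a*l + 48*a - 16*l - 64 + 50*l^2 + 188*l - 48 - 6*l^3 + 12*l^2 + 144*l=-a^3 + 7*a^2 + 106*a - 6*l^3 + l^2*(62 - 11*a) + l*(-6*a^2 + 41*a + 316) - 112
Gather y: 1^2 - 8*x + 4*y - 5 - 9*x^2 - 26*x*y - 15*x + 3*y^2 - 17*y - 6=-9*x^2 - 23*x + 3*y^2 + y*(-26*x - 13) - 10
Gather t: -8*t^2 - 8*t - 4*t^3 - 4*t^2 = -4*t^3 - 12*t^2 - 8*t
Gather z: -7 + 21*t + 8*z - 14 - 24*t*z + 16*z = 21*t + z*(24 - 24*t) - 21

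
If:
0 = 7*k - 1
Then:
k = 1/7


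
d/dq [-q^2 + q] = 1 - 2*q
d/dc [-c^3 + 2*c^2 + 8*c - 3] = -3*c^2 + 4*c + 8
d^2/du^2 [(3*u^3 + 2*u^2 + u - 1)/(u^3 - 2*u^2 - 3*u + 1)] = 4*(4*u^6 + 15*u^5 - 6*u^4 + 15*u^3 - 12*u^2 - 3)/(u^9 - 6*u^8 + 3*u^7 + 31*u^6 - 21*u^5 - 60*u^4 + 12*u^3 + 21*u^2 - 9*u + 1)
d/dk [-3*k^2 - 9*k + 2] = -6*k - 9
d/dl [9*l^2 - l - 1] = 18*l - 1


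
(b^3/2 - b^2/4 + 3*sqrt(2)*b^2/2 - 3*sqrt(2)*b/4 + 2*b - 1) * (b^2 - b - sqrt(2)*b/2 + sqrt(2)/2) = b^5/2 - 3*b^4/4 + 5*sqrt(2)*b^4/4 - 15*sqrt(2)*b^3/8 + 3*b^3/4 - 3*b^2/4 - 3*sqrt(2)*b^2/8 + b/4 + 3*sqrt(2)*b/2 - sqrt(2)/2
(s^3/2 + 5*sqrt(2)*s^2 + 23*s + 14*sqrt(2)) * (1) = s^3/2 + 5*sqrt(2)*s^2 + 23*s + 14*sqrt(2)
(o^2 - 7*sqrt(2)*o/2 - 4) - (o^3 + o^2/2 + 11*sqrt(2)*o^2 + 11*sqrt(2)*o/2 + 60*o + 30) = -o^3 - 11*sqrt(2)*o^2 + o^2/2 - 60*o - 9*sqrt(2)*o - 34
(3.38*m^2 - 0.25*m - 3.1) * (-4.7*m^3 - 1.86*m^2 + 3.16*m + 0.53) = -15.886*m^5 - 5.1118*m^4 + 25.7158*m^3 + 6.7674*m^2 - 9.9285*m - 1.643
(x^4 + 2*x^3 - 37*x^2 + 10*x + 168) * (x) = x^5 + 2*x^4 - 37*x^3 + 10*x^2 + 168*x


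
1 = 1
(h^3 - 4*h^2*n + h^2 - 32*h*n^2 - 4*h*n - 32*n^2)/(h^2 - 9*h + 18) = (h^3 - 4*h^2*n + h^2 - 32*h*n^2 - 4*h*n - 32*n^2)/(h^2 - 9*h + 18)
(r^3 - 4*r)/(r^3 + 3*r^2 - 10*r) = (r + 2)/(r + 5)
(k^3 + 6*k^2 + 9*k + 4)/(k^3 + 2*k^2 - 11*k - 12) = (k + 1)/(k - 3)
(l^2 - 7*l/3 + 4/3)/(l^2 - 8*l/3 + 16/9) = 3*(l - 1)/(3*l - 4)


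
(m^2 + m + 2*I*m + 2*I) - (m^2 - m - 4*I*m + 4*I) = 2*m + 6*I*m - 2*I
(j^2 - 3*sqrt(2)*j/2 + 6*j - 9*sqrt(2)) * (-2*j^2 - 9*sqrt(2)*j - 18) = -2*j^4 - 12*j^3 - 6*sqrt(2)*j^3 - 36*sqrt(2)*j^2 + 9*j^2 + 27*sqrt(2)*j + 54*j + 162*sqrt(2)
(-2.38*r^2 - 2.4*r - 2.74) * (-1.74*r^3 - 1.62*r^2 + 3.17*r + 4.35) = 4.1412*r^5 + 8.0316*r^4 + 1.111*r^3 - 13.5222*r^2 - 19.1258*r - 11.919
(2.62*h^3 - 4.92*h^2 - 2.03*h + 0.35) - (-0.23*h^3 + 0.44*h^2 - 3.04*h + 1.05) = 2.85*h^3 - 5.36*h^2 + 1.01*h - 0.7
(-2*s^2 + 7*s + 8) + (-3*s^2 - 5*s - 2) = -5*s^2 + 2*s + 6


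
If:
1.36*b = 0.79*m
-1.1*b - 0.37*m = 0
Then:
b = 0.00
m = 0.00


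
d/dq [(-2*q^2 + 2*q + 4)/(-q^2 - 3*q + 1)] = 2*(4*q^2 + 2*q + 7)/(q^4 + 6*q^3 + 7*q^2 - 6*q + 1)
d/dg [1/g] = -1/g^2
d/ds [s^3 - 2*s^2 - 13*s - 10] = 3*s^2 - 4*s - 13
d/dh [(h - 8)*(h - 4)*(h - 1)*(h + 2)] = 4*h^3 - 33*h^2 + 36*h + 56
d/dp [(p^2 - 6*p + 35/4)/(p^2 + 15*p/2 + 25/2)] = 3*(36*p^2 + 20*p - 375)/(2*(4*p^4 + 60*p^3 + 325*p^2 + 750*p + 625))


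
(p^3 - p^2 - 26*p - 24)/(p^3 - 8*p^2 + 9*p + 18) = (p + 4)/(p - 3)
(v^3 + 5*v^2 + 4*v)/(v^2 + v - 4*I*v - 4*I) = v*(v + 4)/(v - 4*I)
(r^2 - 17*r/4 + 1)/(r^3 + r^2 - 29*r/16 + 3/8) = 4*(r - 4)/(4*r^2 + 5*r - 6)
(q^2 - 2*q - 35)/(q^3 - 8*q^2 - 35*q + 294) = (q + 5)/(q^2 - q - 42)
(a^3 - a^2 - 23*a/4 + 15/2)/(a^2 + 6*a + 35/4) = (2*a^2 - 7*a + 6)/(2*a + 7)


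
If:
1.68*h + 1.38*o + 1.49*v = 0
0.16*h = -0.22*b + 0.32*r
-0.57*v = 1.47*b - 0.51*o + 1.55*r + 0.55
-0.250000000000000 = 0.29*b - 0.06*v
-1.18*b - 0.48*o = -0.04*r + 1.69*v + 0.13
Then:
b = -0.71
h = 0.30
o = -1.16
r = -0.34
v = 0.74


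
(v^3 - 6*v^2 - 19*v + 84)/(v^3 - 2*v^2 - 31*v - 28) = (v - 3)/(v + 1)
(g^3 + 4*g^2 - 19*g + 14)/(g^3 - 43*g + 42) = (g - 2)/(g - 6)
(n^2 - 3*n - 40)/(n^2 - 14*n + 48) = (n + 5)/(n - 6)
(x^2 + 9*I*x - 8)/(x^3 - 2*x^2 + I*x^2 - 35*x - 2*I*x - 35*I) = (x + 8*I)/(x^2 - 2*x - 35)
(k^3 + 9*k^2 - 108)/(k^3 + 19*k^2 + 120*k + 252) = (k - 3)/(k + 7)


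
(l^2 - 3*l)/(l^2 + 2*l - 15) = l/(l + 5)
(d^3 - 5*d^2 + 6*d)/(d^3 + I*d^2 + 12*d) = (d^2 - 5*d + 6)/(d^2 + I*d + 12)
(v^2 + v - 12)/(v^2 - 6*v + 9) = (v + 4)/(v - 3)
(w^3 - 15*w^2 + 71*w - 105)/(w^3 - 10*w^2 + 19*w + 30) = (w^2 - 10*w + 21)/(w^2 - 5*w - 6)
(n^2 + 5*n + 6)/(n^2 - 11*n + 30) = (n^2 + 5*n + 6)/(n^2 - 11*n + 30)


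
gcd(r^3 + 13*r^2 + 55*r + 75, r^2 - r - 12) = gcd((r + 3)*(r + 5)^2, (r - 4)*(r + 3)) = r + 3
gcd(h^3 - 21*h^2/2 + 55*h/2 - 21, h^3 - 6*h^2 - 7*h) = h - 7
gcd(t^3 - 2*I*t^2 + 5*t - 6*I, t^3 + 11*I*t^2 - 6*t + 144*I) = t - 3*I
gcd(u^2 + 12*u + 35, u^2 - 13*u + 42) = 1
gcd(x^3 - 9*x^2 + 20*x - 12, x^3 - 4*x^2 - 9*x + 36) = 1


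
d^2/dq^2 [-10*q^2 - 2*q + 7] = -20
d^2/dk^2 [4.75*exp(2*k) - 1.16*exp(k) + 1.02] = (19.0*exp(k) - 1.16)*exp(k)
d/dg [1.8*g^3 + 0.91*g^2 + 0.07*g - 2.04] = 5.4*g^2 + 1.82*g + 0.07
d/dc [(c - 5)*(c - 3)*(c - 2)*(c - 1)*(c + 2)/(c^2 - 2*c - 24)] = (3*c^6 - 26*c^5 - 47*c^4 + 788*c^3 - 1318*c^2 - 1128*c + 2328)/(c^4 - 4*c^3 - 44*c^2 + 96*c + 576)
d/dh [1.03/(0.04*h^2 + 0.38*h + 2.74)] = (-0.0824*h - 0.3914)/(0.04*h^2 + 0.38*h + 2.74)^2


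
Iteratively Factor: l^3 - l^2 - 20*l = (l + 4)*(l^2 - 5*l) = l*(l + 4)*(l - 5)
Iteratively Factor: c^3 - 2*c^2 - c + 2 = (c - 2)*(c^2 - 1) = (c - 2)*(c - 1)*(c + 1)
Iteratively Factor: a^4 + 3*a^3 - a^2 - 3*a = (a - 1)*(a^3 + 4*a^2 + 3*a) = (a - 1)*(a + 1)*(a^2 + 3*a) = a*(a - 1)*(a + 1)*(a + 3)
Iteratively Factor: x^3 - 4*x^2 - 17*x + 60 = (x - 3)*(x^2 - x - 20) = (x - 5)*(x - 3)*(x + 4)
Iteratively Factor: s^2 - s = (s)*(s - 1)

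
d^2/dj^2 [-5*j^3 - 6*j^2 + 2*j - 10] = -30*j - 12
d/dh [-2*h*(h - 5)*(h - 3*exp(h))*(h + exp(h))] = 4*h^3*exp(h) - 8*h^3 + 12*h^2*exp(2*h) - 8*h^2*exp(h) + 30*h^2 - 48*h*exp(2*h) - 40*h*exp(h) - 30*exp(2*h)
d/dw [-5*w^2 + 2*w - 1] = 2 - 10*w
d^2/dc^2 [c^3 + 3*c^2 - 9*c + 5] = 6*c + 6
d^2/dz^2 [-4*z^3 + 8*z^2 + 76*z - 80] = 16 - 24*z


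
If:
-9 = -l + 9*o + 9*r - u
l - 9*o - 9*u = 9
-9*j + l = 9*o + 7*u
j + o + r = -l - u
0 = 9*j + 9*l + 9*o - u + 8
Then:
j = 49/45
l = -12/25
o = -109/75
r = 4/9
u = 2/5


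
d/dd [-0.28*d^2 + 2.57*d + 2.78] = 2.57 - 0.56*d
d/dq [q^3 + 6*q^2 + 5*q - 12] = 3*q^2 + 12*q + 5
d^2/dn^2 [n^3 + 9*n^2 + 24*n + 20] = 6*n + 18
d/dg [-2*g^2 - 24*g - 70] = -4*g - 24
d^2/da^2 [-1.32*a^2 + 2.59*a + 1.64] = -2.64000000000000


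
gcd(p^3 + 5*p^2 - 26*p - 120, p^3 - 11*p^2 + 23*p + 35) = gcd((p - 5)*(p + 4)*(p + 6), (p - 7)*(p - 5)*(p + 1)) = p - 5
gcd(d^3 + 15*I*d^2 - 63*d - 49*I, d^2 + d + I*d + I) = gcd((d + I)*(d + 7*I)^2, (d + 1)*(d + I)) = d + I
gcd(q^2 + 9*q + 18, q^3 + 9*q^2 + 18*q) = q^2 + 9*q + 18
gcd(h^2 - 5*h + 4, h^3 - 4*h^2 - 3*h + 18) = 1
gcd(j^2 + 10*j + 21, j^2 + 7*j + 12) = j + 3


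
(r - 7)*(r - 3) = r^2 - 10*r + 21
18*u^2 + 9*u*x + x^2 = (3*u + x)*(6*u + x)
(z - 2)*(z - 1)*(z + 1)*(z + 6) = z^4 + 4*z^3 - 13*z^2 - 4*z + 12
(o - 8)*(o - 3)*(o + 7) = o^3 - 4*o^2 - 53*o + 168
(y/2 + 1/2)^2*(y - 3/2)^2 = y^4/4 - y^3/4 - 11*y^2/16 + 3*y/8 + 9/16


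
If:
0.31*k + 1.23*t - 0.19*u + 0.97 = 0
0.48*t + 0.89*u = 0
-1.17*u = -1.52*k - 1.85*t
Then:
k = 1.92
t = -1.17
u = 0.63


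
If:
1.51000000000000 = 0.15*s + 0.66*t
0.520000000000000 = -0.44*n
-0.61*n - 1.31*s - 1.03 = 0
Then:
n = -1.18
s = -0.24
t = 2.34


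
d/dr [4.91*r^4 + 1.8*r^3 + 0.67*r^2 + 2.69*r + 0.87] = 19.64*r^3 + 5.4*r^2 + 1.34*r + 2.69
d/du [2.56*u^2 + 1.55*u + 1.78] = 5.12*u + 1.55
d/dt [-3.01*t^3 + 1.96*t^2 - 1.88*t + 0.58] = -9.03*t^2 + 3.92*t - 1.88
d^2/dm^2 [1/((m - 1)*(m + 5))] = 2*((m - 1)^2 + (m - 1)*(m + 5) + (m + 5)^2)/((m - 1)^3*(m + 5)^3)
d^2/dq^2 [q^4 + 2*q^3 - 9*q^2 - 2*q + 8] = 12*q^2 + 12*q - 18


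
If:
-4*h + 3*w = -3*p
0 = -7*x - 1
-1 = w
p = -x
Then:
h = -9/14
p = 1/7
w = -1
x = -1/7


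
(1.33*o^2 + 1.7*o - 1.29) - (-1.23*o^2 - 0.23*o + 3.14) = 2.56*o^2 + 1.93*o - 4.43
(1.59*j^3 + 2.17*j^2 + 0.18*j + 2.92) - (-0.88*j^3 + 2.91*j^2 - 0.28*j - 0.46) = 2.47*j^3 - 0.74*j^2 + 0.46*j + 3.38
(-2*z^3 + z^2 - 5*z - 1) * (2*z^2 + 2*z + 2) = -4*z^5 - 2*z^4 - 12*z^3 - 10*z^2 - 12*z - 2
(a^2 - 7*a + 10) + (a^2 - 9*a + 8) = 2*a^2 - 16*a + 18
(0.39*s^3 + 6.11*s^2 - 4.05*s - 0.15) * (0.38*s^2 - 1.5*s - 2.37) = 0.1482*s^5 + 1.7368*s^4 - 11.6283*s^3 - 8.4627*s^2 + 9.8235*s + 0.3555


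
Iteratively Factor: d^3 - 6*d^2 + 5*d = (d - 1)*(d^2 - 5*d) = (d - 5)*(d - 1)*(d)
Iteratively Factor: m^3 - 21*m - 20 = (m + 4)*(m^2 - 4*m - 5) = (m + 1)*(m + 4)*(m - 5)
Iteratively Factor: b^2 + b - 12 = (b - 3)*(b + 4)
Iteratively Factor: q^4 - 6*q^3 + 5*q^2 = (q)*(q^3 - 6*q^2 + 5*q) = q*(q - 5)*(q^2 - q) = q*(q - 5)*(q - 1)*(q)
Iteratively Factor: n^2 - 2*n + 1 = (n - 1)*(n - 1)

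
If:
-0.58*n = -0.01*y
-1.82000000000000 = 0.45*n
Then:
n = -4.04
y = -234.58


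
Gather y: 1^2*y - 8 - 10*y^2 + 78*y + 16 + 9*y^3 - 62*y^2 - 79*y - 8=9*y^3 - 72*y^2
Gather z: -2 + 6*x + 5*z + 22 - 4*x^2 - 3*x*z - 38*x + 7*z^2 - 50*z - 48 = -4*x^2 - 32*x + 7*z^2 + z*(-3*x - 45) - 28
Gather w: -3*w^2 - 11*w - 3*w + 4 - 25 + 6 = -3*w^2 - 14*w - 15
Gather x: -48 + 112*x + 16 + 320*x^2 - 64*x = 320*x^2 + 48*x - 32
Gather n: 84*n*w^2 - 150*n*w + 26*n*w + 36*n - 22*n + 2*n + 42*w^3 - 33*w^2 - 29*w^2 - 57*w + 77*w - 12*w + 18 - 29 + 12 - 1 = n*(84*w^2 - 124*w + 16) + 42*w^3 - 62*w^2 + 8*w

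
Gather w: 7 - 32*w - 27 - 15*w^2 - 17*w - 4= -15*w^2 - 49*w - 24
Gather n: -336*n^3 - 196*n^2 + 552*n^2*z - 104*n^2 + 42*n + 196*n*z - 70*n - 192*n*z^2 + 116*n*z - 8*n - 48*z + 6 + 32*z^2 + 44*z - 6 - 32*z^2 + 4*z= -336*n^3 + n^2*(552*z - 300) + n*(-192*z^2 + 312*z - 36)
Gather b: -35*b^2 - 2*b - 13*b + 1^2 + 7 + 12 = -35*b^2 - 15*b + 20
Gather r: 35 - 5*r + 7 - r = 42 - 6*r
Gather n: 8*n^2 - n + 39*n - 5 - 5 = 8*n^2 + 38*n - 10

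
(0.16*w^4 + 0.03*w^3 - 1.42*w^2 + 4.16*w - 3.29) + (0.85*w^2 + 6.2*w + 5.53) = 0.16*w^4 + 0.03*w^3 - 0.57*w^2 + 10.36*w + 2.24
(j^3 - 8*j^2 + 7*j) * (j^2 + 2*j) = j^5 - 6*j^4 - 9*j^3 + 14*j^2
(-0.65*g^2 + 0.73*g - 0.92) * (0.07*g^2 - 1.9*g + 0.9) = -0.0455*g^4 + 1.2861*g^3 - 2.0364*g^2 + 2.405*g - 0.828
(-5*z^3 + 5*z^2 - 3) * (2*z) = -10*z^4 + 10*z^3 - 6*z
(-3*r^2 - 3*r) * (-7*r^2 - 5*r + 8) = 21*r^4 + 36*r^3 - 9*r^2 - 24*r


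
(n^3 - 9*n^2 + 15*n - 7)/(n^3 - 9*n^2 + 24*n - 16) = (n^2 - 8*n + 7)/(n^2 - 8*n + 16)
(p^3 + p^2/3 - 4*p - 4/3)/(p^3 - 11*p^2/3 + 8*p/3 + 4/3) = (p + 2)/(p - 2)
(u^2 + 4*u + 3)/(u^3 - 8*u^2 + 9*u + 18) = (u + 3)/(u^2 - 9*u + 18)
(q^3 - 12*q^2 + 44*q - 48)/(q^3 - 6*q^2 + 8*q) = (q - 6)/q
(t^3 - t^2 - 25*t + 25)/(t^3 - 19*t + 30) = (t^2 - 6*t + 5)/(t^2 - 5*t + 6)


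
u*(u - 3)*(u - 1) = u^3 - 4*u^2 + 3*u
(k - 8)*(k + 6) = k^2 - 2*k - 48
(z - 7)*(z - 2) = z^2 - 9*z + 14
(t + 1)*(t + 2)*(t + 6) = t^3 + 9*t^2 + 20*t + 12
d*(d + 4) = d^2 + 4*d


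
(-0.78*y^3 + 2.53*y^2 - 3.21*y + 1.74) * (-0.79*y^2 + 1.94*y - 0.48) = 0.6162*y^5 - 3.5119*y^4 + 7.8185*y^3 - 8.8164*y^2 + 4.9164*y - 0.8352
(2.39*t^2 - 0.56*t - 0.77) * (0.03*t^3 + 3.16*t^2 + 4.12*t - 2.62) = 0.0717*t^5 + 7.5356*t^4 + 8.0541*t^3 - 11.0022*t^2 - 1.7052*t + 2.0174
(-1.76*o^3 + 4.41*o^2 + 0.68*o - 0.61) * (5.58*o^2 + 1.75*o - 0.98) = -9.8208*o^5 + 21.5278*o^4 + 13.2367*o^3 - 6.5356*o^2 - 1.7339*o + 0.5978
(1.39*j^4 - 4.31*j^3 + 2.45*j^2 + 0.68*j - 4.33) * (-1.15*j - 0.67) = -1.5985*j^5 + 4.0252*j^4 + 0.0701999999999998*j^3 - 2.4235*j^2 + 4.5239*j + 2.9011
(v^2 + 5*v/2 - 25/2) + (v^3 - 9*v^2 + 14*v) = v^3 - 8*v^2 + 33*v/2 - 25/2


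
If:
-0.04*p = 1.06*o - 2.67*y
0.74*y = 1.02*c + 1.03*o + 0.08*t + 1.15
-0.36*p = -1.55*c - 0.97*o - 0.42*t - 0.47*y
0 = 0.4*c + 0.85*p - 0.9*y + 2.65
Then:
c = -1.89165669405214*y - 1.46382219313854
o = 2.44532019189253*y + 0.0916524360818905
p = 1.94901491484807*y - 2.4287895561701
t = 1.8851253785485*y + 3.10870784796208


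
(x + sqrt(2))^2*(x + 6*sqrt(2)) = x^3 + 8*sqrt(2)*x^2 + 26*x + 12*sqrt(2)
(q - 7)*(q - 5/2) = q^2 - 19*q/2 + 35/2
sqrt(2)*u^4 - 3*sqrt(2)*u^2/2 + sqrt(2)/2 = (u - 1)*(u - sqrt(2)/2)*(u + sqrt(2)/2)*(sqrt(2)*u + sqrt(2))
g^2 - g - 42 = (g - 7)*(g + 6)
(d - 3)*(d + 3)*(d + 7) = d^3 + 7*d^2 - 9*d - 63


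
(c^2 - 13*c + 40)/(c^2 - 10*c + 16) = (c - 5)/(c - 2)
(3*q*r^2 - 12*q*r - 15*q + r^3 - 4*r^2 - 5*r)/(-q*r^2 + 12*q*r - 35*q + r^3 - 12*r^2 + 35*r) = (-3*q*r - 3*q - r^2 - r)/(q*r - 7*q - r^2 + 7*r)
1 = 1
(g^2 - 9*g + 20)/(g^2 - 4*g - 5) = (g - 4)/(g + 1)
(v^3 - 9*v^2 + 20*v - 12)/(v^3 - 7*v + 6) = (v - 6)/(v + 3)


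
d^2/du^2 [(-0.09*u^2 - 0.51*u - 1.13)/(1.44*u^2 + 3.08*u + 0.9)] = (-2.22044604925031e-16*u^4 - 1.316736*u^3 - 13.359168*u^2 - 26.104896*u - 15.828664)/(2.985984*u^6 + 19.160064*u^5 + 46.579968*u^4 + 53.168192*u^3 + 29.11248*u^2 + 7.4844*u + 0.729)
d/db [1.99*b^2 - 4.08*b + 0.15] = 3.98*b - 4.08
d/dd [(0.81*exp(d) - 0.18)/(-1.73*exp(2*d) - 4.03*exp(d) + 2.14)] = (1.4013*exp(2*d) - 0.6228*exp(d) + 1.008)*exp(d)/(2.9929*exp(4*d) + 13.9438*exp(3*d) + 8.8365*exp(2*d) - 17.2484*exp(d) + 4.5796)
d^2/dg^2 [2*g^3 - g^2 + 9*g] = 12*g - 2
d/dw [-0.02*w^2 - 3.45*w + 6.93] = -0.04*w - 3.45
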